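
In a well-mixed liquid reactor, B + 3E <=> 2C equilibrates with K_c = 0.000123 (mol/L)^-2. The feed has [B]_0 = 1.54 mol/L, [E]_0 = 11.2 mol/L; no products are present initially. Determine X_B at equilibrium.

Let X = conversion of B; extent ξ = 1.54·X mol/L.
Concentrations: [B] = 1.54 − 1.54X; [E] = 11.2 − 4.62X; [C] = 3.08X.
K_c = [C]^2 / ([B] [E]^3).
Setting equal to 0.000123 and solving for X on (0,1) gives X = 0.142.

X = 0.142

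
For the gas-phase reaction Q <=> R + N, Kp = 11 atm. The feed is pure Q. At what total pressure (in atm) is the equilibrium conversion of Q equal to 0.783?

Let X = conversion of Q (basis 1 mol Q); extent of reaction ξ = X.
At extent ξ: n_Q = 1 − X; n_R = X; n_N = X.
Total moles n_T = 1 + X.
Kp = p_R p_N / (p_Q) with p_i = (n_i/n_T)·P.
At X = 0.783: the mole-fraction product g(X) = Π y_i^ν_i = 1.585. Since Kp = g(X)·P^{1}, P = (Kp/g)^(1/1) = (11/1.585)^(1/1) = 6.94 atm.

P = 6.94 atm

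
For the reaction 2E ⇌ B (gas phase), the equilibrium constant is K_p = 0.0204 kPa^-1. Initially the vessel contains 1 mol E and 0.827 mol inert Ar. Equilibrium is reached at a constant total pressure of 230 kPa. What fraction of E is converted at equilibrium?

X = 0.673

Take 1 mol E as basis and let X be its fractional conversion, so ξ = 0.5X.
Species balance: n_E = 1 − X; n_B = 0.5X; n_I = 0.827 (inert).
Summing: n_T = 1.83 − 0.5X.
Mole fractions y_i = n_i/n_T; K_p = p_B / (p_E^2) with p_i = y_i·P.
Setting this equal to 0.0204 kPa^-1 and taking the physical root (0 < X < 1) gives X = 0.673.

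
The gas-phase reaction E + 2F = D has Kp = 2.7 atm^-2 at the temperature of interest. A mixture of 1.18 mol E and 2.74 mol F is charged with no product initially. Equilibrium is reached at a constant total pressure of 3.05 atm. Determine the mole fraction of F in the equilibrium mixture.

Basis: 1.18 mol E initially; let X = conversion of E. Extent ξ = 1.18X.
Moles: n_E = 1.18 − 1.18X; n_F = 2.74 − 2.36X; n_D = 1.18X.
Total moles n_T = 3.92 − 2.36X.
Mole fractions y_i = n_i/n_T; Kp = p_D / (p_E p_F^2) with p_i = y_i·P.
Equating to 2.7 atm^-2 and solving on 0 < X < 1: X = 0.810.
Then n_F = 0.828, n_T = 2.01, so y_F = 0.412.

y_F = 0.412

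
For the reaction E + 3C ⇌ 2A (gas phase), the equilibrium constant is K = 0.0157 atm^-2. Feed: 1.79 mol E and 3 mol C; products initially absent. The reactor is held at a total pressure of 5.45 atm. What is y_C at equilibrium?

Basis: 3 mol C initially; let X = conversion of C. Extent ξ = X.
At extent ξ: n_E = 1.79 − X; n_C = 3 − 3X; n_A = 2X.
Summing: n_T = 4.79 − 2X.
Mole fractions y_i = n_i/n_T; K = p_A^2 / (p_E p_C^3) with p_i = y_i·P.
Setting this equal to 0.0157 atm^-2 and taking the physical root (0 < X < 1) gives X = 0.302.
Then n_C = 2.09, n_T = 4.19, so y_C = 0.500.

y_C = 0.500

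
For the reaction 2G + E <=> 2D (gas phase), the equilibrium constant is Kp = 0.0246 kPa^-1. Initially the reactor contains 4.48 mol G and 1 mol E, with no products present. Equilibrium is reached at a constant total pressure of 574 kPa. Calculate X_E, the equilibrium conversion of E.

X = 0.869

Take 1 mol E as basis and let X be its fractional conversion, so ξ = X.
At extent ξ: n_G = 4.48 − 2X; n_E = 1 − X; n_D = 2X.
Total moles n_T = 5.48 − X.
With p_i = (n_i/n_T)P, Kp = p_D^2 / (p_G^2 p_E).
Setting this equal to 0.0246 kPa^-1 and taking the physical root (0 < X < 1) gives X = 0.869.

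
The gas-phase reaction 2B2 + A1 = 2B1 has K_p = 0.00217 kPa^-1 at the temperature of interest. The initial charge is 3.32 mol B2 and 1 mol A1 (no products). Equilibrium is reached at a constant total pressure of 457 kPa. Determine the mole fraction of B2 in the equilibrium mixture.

y_B2 = 0.624

Take 1 mol A1 as basis and let X be its fractional conversion, so ξ = X.
Mole table: n_B2 = 3.32 − 2X; n_A1 = 1 − X; n_B1 = 2X.
Total moles n_T = 4.32 − X.
With p_i = (n_i/n_T)P, K_p = p_B1^2 / (p_B2^2 p_A1).
This yields a degree-3 equation in X; solving on (0,1), X = 0.452.
Then n_B2 = 2.42, n_T = 3.87, so y_B2 = 0.624.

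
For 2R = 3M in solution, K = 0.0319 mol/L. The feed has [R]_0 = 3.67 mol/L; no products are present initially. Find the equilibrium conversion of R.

X = 0.125

Let X = conversion of R; extent ξ = 3.67X/2 mol/L.
Concentrations: [R] = 3.67 − 3.67X; [M] = 5.5X.
K = [M]^3 / ([R]^2).
This equals 0.0319 at X = 0.125 (the root in 0 < X < 1).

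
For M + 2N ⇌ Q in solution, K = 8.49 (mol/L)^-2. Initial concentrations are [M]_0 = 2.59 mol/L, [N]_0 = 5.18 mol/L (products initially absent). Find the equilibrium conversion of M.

Let X = conversion of M; extent ξ = 2.59·X mol/L.
Concentrations: [M] = 2.59 − 2.59X; [N] = 5.18 − 5.18X; [Q] = 2.59X.
K = [Q] / ([M] [N]^2).
Solving K = 8.49 for X ∈ (0,1): X = 0.845.

X = 0.845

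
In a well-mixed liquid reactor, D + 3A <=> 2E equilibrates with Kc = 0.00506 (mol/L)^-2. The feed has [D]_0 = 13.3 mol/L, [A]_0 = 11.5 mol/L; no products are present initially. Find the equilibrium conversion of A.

X = 0.471

Let X = conversion of A; extent ξ = 11.5X/3 mol/L.
Concentrations: [D] = 13.3 − 3.83X; [A] = 11.5 − 11.5X; [E] = 7.67X.
Kc = [E]^2 / ([D] [A]^3).
Solving Kc = 0.00506 for X ∈ (0,1): X = 0.471.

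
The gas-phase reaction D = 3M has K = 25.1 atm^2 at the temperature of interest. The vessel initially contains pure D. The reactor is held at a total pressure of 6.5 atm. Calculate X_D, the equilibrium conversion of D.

X = 0.345

Basis: 1 mol D initially; let X = conversion of D. Extent ξ = X.
Mole table: n_D = 1 − X; n_M = 3X.
n_T = Σnᵢ = 1 + 2X.
Mole fractions y_i = n_i/n_T; K = p_M^3 / (p_D) with p_i = y_i·P.
Equating to 25.1 atm^2 and solving on 0 < X < 1: X = 0.345.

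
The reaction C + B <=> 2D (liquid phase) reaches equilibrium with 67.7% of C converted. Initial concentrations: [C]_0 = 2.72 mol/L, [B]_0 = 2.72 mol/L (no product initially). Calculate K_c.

K_c = 17.6

Let X = conversion of C.
Concentrations: [C] = 2.72 − 2.72X; [B] = 2.72 − 2.72X; [D] = 5.44X.
At X = 0.677: [C] = 0.879, [B] = 0.879, [D] = 3.68.
K_c = [D]^2 / ([C] [B]) = 17.6.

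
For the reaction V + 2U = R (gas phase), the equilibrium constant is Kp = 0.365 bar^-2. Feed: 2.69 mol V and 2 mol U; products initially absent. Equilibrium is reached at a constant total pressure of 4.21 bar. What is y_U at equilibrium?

Let X = conversion of U (basis 2 mol U); extent of reaction ξ = X.
Moles: n_V = 2.69 − X; n_U = 2 − 2X; n_R = X.
n_T = Σnᵢ = 4.69 − 2X.
With p_i = (n_i/n_T)P, Kp = p_R / (p_V p_U^2).
Substituting and setting equal to 0.365 bar^-2 gives a polynomial in X; the root in (0,1) is X = 0.628.
Then n_U = 0.745, n_T = 3.43, so y_U = 0.217.

y_U = 0.217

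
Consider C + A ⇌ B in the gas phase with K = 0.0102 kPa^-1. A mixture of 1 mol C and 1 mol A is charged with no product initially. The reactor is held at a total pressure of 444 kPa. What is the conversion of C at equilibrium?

Let X = conversion of C (basis 1 mol C); extent of reaction ξ = X.
Moles: n_C = 1 − X; n_A = 1 − X; n_B = X.
Summing: n_T = 2 − X.
With p_i = (n_i/n_T)P, K = p_B / (p_C p_A).
Setting this equal to 0.0102 kPa^-1 and taking the physical root (0 < X < 1) gives X = 0.575.

X = 0.575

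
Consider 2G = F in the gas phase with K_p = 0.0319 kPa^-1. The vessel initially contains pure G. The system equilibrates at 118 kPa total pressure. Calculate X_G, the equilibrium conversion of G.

X = 0.750

Take 1 mol G as basis and let X be its fractional conversion, so ξ = 0.5X.
At extent ξ: n_G = 1 − X; n_F = 0.5X.
Total moles n_T = 1 − 0.5X.
y_i = n_i/n_T, p_i = y_i·P. K_p = p_F / (p_G^2).
Equating to 0.0319 kPa^-1 and solving on 0 < X < 1: X = 0.750.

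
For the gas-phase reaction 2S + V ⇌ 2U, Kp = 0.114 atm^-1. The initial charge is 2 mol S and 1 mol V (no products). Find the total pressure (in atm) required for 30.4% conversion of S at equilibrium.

P = 6.48 atm

Take 2 mol S as basis and let X be its fractional conversion, so ξ = X.
At extent ξ: n_S = 2 − 2X; n_V = 1 − X; n_U = 2X.
Summing: n_T = 3 − X.
Kp = p_U^2 / (p_S^2 p_V) with p_i = (n_i/n_T)·P.
At X = 0.304: the mole-fraction product g(X) = Π y_i^ν_i = 0.739. Since Kp = g(X)·P^{-1}, P = (g/Kp)^(1/1) = (0.739/0.114)^(1/1) = 6.48 atm.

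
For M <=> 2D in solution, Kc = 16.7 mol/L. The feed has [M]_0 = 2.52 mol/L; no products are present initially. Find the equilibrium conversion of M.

Let X = conversion of M; extent ξ = 2.52·X mol/L.
Concentrations: [M] = 2.52 − 2.52X; [D] = 5.04X.
Kc = [D]^2 / ([M]).
Setting equal to 16.7 and solving for X on (0,1) gives X = 0.702.

X = 0.702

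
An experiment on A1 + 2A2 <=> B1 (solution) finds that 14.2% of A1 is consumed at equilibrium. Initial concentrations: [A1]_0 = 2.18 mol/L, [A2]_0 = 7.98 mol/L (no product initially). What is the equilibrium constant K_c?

K_c = 0.00305 (mol/L)^-2

Let X = conversion of A1.
Concentrations: [A1] = 2.18 − 2.18X; [A2] = 7.98 − 4.36X; [B1] = 2.18X.
At X = 0.142: [A1] = 1.87, [A2] = 7.36, [B1] = 0.31.
K_c = [B1] / ([A1] [A2]^2) = 0.00305 (mol/L)^-2.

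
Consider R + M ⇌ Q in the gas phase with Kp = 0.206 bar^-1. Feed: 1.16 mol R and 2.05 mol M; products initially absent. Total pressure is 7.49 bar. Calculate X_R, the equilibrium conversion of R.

Basis: 1.16 mol R initially; let X = conversion of R. Extent ξ = 1.16X.
Species balance: n_R = 1.16 − 1.16X; n_M = 2.05 − 1.16X; n_Q = 1.16X.
Summing: n_T = 3.21 − 1.16X.
With p_i = (n_i/n_T)P, Kp = p_Q / (p_R p_M).
Equating to 0.206 bar^-1 and solving on 0 < X < 1: X = 0.466.

X = 0.466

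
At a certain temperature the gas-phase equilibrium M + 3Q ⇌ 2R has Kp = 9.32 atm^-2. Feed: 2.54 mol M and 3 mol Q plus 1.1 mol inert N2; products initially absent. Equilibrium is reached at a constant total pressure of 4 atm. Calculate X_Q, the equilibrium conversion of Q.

X = 0.791

Basis: 3 mol Q initially; let X = conversion of Q. Extent ξ = X.
Species balance: n_M = 2.54 − X; n_Q = 3 − 3X; n_R = 2X; n_I = 1.1 (inert).
Summing: n_T = 6.64 − 2X.
Mole fractions y_i = n_i/n_T; Kp = p_R^2 / (p_M p_Q^3) with p_i = y_i·P.
Substituting and setting equal to 9.32 atm^-2 gives a polynomial in X; the root in (0,1) is X = 0.791.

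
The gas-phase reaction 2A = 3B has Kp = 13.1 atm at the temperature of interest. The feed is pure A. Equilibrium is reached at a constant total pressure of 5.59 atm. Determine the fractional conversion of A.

X = 0.558

Let X = conversion of A (basis 1 mol A); extent of reaction ξ = 0.5X.
Mole table: n_A = 1 − X; n_B = 1.5X.
n_T = Σnᵢ = 1 + 0.5X.
With p_i = (n_i/n_T)P, Kp = p_B^3 / (p_A^2).
Equating to 13.1 atm and solving on 0 < X < 1: X = 0.558.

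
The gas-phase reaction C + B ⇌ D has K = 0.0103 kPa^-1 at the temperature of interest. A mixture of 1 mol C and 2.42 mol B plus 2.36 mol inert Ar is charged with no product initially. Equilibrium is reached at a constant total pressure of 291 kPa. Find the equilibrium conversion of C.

Take 1 mol C as basis and let X be its fractional conversion, so ξ = X.
Moles: n_C = 1 − X; n_B = 2.42 − X; n_D = X; n_I = 2.36 (inert).
n_T = Σnᵢ = 5.78 − X.
y_i = n_i/n_T, p_i = y_i·P. K = p_D / (p_C p_B).
Substituting and setting equal to 0.0103 kPa^-1 gives a polynomial in X; the root in (0,1) is X = 0.520.

X = 0.520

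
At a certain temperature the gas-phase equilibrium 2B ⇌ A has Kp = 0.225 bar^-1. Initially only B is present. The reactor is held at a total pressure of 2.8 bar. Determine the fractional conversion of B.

Take 1 mol B as basis and let X be its fractional conversion, so ξ = 0.5X.
Species balance: n_B = 1 − X; n_A = 0.5X.
Summing: n_T = 1 − 0.5X.
Mole fractions y_i = n_i/n_T; Kp = p_A / (p_B^2) with p_i = y_i·P.
Substituting and setting equal to 0.225 bar^-1 gives a polynomial in X; the root in (0,1) is X = 0.467.

X = 0.467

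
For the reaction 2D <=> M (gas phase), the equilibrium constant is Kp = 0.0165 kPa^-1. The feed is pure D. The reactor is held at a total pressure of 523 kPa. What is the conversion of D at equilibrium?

X = 0.832

Take 1 mol D as basis and let X be its fractional conversion, so ξ = 0.5X.
At extent ξ: n_D = 1 − X; n_M = 0.5X.
Summing: n_T = 1 − 0.5X.
Mole fractions y_i = n_i/n_T; Kp = p_M / (p_D^2) with p_i = y_i·P.
Setting this equal to 0.0165 kPa^-1 and taking the physical root (0 < X < 1) gives X = 0.832.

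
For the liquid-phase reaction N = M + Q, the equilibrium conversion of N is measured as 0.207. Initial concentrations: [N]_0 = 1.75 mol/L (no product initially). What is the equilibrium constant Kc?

Let X = conversion of N.
Concentrations: [N] = 1.75 − 1.75X; [M] = 1.75X; [Q] = 1.75X.
At X = 0.207: [N] = 1.39, [M] = 0.362, [Q] = 0.362.
Kc = [M] [Q] / ([N]) = 0.0946 mol/L.

Kc = 0.0946 mol/L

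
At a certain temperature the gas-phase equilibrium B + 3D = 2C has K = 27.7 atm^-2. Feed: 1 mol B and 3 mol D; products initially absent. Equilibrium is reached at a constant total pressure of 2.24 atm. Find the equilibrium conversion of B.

Take 1 mol B as basis and let X be its fractional conversion, so ξ = X.
Species balance: n_B = 1 − X; n_D = 3 − 3X; n_C = 2X.
Total moles n_T = 4 − 2X.
With p_i = (n_i/n_T)P, K = p_C^2 / (p_B p_D^3).
This yields a degree-4 equation in X; solving on (0,1), X = 0.752.

X = 0.752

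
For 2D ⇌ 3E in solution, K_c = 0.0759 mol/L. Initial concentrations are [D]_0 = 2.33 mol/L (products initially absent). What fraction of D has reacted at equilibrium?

X = 0.186

Let X = conversion of D; extent ξ = 2.33X/2 mol/L.
Concentrations: [D] = 2.33 − 2.33X; [E] = 3.5X.
K_c = [E]^3 / ([D]^2).
Equating to 0.0759 mol/L: the physical root is X = 0.186.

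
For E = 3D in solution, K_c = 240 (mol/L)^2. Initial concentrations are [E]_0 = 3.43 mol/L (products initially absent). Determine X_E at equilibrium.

Let X = conversion of E; extent ξ = 3.43·X mol/L.
Concentrations: [E] = 3.43 − 3.43X; [D] = 10.3X.
K_c = [D]^3 / ([E]).
This equals 240 at X = 0.645 (the root in 0 < X < 1).

X = 0.645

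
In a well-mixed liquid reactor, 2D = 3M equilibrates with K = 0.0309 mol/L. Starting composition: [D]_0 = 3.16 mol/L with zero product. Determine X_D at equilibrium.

X = 0.130

Let X = conversion of D; extent ξ = 3.16X/2 mol/L.
Concentrations: [D] = 3.16 − 3.16X; [M] = 4.74X.
K = [M]^3 / ([D]^2).
This equals 0.0309 at X = 0.130 (the root in 0 < X < 1).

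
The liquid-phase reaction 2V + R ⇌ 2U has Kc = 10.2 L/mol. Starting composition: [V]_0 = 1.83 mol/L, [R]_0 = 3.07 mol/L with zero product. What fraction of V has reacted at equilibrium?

Let X = conversion of V; extent ξ = 1.83X/2 mol/L.
Concentrations: [V] = 1.83 − 1.83X; [R] = 3.07 − 0.915X; [U] = 1.83X.
Kc = [U]^2 / ([V]^2 [R]).
Setting equal to 10.2 and solving for X on (0,1) gives X = 0.829.

X = 0.829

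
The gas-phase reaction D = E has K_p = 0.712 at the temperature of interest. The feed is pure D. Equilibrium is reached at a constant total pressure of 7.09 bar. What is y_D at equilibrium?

Take 1 mol D as basis and let X be its fractional conversion, so ξ = X.
Moles: n_D = 1 − X; n_E = X.
n_T stays at 1 (no change in mole number).
With p_i = (n_i/n_T)P, K_p = p_E / (p_D).
Substituting and setting equal to 0.712 gives a polynomial in X; the root in (0,1) is X = 0.416.
Then n_D = 0.584, n_T = 1, so y_D = 0.584.

y_D = 0.584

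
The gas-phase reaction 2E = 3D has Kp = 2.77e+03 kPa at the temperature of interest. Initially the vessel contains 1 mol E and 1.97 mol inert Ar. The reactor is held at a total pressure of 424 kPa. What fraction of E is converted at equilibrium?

X = 0.746

Take 1 mol E as basis and let X be its fractional conversion, so ξ = 0.5X.
At extent ξ: n_E = 1 − X; n_D = 1.5X; n_I = 1.97 (inert).
Summing: n_T = 2.97 + 0.5X.
Mole fractions y_i = n_i/n_T; Kp = p_D^3 / (p_E^2) with p_i = y_i·P.
Equating to 2.77e+03 kPa and solving on 0 < X < 1: X = 0.746.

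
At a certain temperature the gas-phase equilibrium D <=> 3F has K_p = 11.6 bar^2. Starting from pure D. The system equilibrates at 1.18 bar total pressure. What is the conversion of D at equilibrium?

Basis: 1 mol D initially; let X = conversion of D. Extent ξ = X.
At extent ξ: n_D = 1 − X; n_F = 3X.
Summing: n_T = 1 + 2X.
Mole fractions y_i = n_i/n_T; K_p = p_F^3 / (p_D) with p_i = y_i·P.
Setting this equal to 11.6 bar^2 and taking the physical root (0 < X < 1) gives X = 0.770.

X = 0.770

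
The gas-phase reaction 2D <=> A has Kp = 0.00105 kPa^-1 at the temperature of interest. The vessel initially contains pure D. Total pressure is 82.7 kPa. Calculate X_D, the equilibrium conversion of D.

X = 0.138

Basis: 1 mol D initially; let X = conversion of D. Extent ξ = 0.5X.
Moles: n_D = 1 − X; n_A = 0.5X.
Total moles n_T = 1 − 0.5X.
y_i = n_i/n_T, p_i = y_i·P. Kp = p_A / (p_D^2).
Equating to 0.00105 kPa^-1 and solving on 0 < X < 1: X = 0.138.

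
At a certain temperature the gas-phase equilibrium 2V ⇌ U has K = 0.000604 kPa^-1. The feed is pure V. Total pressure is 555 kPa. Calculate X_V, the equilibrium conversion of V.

X = 0.346

Take 1 mol V as basis and let X be its fractional conversion, so ξ = 0.5X.
Species balance: n_V = 1 − X; n_U = 0.5X.
Total moles n_T = 1 − 0.5X.
With p_i = (n_i/n_T)P, K = p_U / (p_V^2).
This yields a degree-2 equation in X; solving on (0,1), X = 0.346.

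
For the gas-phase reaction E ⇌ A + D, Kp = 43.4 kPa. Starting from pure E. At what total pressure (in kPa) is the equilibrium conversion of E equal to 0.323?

P = 373 kPa

Take 1 mol E as basis and let X be its fractional conversion, so ξ = X.
Mole table: n_E = 1 − X; n_A = X; n_D = X.
Total moles n_T = 1 + X.
Kp = p_A p_D / (p_E) with p_i = (n_i/n_T)·P.
At X = 0.323: the mole-fraction product g(X) = Π y_i^ν_i = 0.1165. Since Kp = g(X)·P^{1}, P = (Kp/g)^(1/1) = (43.4/0.1165)^(1/1) = 373 kPa.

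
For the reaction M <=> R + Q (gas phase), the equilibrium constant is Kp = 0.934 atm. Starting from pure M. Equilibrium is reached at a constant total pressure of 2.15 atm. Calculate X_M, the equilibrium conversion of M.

Let X = conversion of M (basis 1 mol M); extent of reaction ξ = X.
Species balance: n_M = 1 − X; n_R = X; n_Q = X.
Summing: n_T = 1 + X.
With p_i = (n_i/n_T)P, Kp = p_R p_Q / (p_M).
Setting this equal to 0.934 atm and taking the physical root (0 < X < 1) gives X = 0.550.

X = 0.550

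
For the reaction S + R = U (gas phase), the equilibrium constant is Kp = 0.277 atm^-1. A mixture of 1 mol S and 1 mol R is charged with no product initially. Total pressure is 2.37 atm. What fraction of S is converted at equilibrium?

Take 1 mol S as basis and let X be its fractional conversion, so ξ = X.
Moles: n_S = 1 − X; n_R = 1 − X; n_U = X.
Summing: n_T = 2 − X.
y_i = n_i/n_T, p_i = y_i·P. Kp = p_U / (p_S p_R).
Equating to 0.277 atm^-1 and solving on 0 < X < 1: X = 0.223.

X = 0.223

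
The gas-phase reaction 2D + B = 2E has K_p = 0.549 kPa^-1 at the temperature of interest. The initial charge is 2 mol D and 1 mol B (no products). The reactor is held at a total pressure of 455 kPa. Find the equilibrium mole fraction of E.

Take 2 mol D as basis and let X be its fractional conversion, so ξ = X.
Moles: n_D = 2 − 2X; n_B = 1 − X; n_E = 2X.
Total moles n_T = 3 − X.
With p_i = (n_i/n_T)P, K_p = p_E^2 / (p_D^2 p_B).
Substituting and setting equal to 0.549 kPa^-1 gives a polynomial in X; the root in (0,1) is X = 0.820.
Then n_E = 1.64, n_T = 2.18, so y_E = 0.752.

y_E = 0.752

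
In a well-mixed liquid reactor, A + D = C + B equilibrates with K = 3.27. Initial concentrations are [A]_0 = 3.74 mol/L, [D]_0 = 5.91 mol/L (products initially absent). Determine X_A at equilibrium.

Let X = conversion of A; extent ξ = 3.74·X mol/L.
Concentrations: [A] = 3.74 − 3.74X; [D] = 5.91 − 3.74X; [C] = 3.74X; [B] = 3.74X.
K = [C] [B] / ([A] [D]).
This equals 3.27 at X = 0.773 (the root in 0 < X < 1).

X = 0.773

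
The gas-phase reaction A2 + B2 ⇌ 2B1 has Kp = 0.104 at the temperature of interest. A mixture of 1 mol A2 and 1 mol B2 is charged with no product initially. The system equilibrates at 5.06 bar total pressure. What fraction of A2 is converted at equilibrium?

Basis: 1 mol A2 initially; let X = conversion of A2. Extent ξ = X.
Mole table: n_A2 = 1 − X; n_B2 = 1 − X; n_B1 = 2X.
Total moles n_T = 2 (Δν = 0, constant).
Mole fractions y_i = n_i/n_T; Kp = p_B1^2 / (p_A2 p_B2) with p_i = y_i·P.
Setting this equal to 0.104 and taking the physical root (0 < X < 1) gives X = 0.139.

X = 0.139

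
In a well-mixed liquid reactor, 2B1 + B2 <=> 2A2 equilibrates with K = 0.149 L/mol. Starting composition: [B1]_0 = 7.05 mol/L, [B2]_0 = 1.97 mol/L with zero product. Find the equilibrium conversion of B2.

X = 0.497

Let X = conversion of B2; extent ξ = 1.97·X mol/L.
Concentrations: [B1] = 7.05 − 3.94X; [B2] = 1.97 − 1.97X; [A2] = 3.94X.
K = [A2]^2 / ([B1]^2 [B2]).
Solving K = 0.149 for X ∈ (0,1): X = 0.497.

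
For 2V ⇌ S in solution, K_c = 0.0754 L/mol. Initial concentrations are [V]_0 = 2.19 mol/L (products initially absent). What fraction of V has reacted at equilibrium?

X = 0.207

Let X = conversion of V; extent ξ = 2.19X/2 mol/L.
Concentrations: [V] = 2.19 − 2.19X; [S] = 1.09X.
K_c = [S] / ([V]^2).
Equating to 0.0754 L/mol: the physical root is X = 0.207.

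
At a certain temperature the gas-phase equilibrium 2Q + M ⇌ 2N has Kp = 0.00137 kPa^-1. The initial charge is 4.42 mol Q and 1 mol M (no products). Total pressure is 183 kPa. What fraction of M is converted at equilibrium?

Let X = conversion of M (basis 1 mol M); extent of reaction ξ = X.
Moles: n_Q = 4.42 − 2X; n_M = 1 − X; n_N = 2X.
Summing: n_T = 5.42 − X.
y_i = n_i/n_T, p_i = y_i·P. Kp = p_N^2 / (p_Q^2 p_M).
Equating to 0.00137 kPa^-1 and solving on 0 < X < 1: X = 0.338.

X = 0.338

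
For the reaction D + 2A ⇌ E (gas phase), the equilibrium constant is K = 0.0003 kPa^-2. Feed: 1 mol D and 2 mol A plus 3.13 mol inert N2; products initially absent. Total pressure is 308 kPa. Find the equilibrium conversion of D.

Take 1 mol D as basis and let X be its fractional conversion, so ξ = X.
Moles: n_D = 1 − X; n_A = 2 − 2X; n_E = X; n_I = 3.13 (inert).
Total moles n_T = 6.13 − 2X.
Mole fractions y_i = n_i/n_T; K = p_E / (p_D p_A^2) with p_i = y_i·P.
Substituting and setting equal to 0.0003 kPa^-2 gives a polynomial in X; the root in (0,1) is X = 0.511.

X = 0.511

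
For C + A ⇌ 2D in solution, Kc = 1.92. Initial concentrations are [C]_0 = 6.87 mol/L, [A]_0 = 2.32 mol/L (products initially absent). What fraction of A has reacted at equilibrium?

Let X = conversion of A; extent ξ = 2.32·X mol/L.
Concentrations: [C] = 6.87 − 2.32X; [A] = 2.32 − 2.32X; [D] = 4.64X.
Kc = [D]^2 / ([C] [A]).
Equating to 1.92: the physical root is X = 0.637.

X = 0.637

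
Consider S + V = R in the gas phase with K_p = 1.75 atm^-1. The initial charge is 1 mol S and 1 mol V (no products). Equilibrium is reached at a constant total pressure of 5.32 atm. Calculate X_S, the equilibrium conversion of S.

Let X = conversion of S (basis 1 mol S); extent of reaction ξ = X.
Species balance: n_S = 1 − X; n_V = 1 − X; n_R = X.
Summing: n_T = 2 − X.
Mole fractions y_i = n_i/n_T; K_p = p_R / (p_S p_V) with p_i = y_i·P.
Substituting and setting equal to 1.75 atm^-1 gives a polynomial in X; the root in (0,1) is X = 0.689.

X = 0.689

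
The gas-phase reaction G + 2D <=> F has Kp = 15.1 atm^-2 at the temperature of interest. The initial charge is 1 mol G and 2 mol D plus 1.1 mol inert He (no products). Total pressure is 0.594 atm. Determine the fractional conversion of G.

Take 1 mol G as basis and let X be its fractional conversion, so ξ = X.
Species balance: n_G = 1 − X; n_D = 2 − 2X; n_F = X; n_I = 1.1 (inert).
Summing: n_T = 4.1 − 2X.
y_i = n_i/n_T, p_i = y_i·P. Kp = p_F / (p_G p_D^2).
Substituting and setting equal to 15.1 atm^-2 gives a polynomial in X; the root in (0,1) is X = 0.409.

X = 0.409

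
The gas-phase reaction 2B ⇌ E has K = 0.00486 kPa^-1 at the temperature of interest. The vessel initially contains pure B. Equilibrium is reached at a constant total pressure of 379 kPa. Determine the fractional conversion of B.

Take 1 mol B as basis and let X be its fractional conversion, so ξ = 0.5X.
Mole table: n_B = 1 − X; n_E = 0.5X.
n_T = Σnᵢ = 1 − 0.5X.
y_i = n_i/n_T, p_i = y_i·P. K = p_E / (p_B^2).
Substituting and setting equal to 0.00486 kPa^-1 gives a polynomial in X; the root in (0,1) is X = 0.654.

X = 0.654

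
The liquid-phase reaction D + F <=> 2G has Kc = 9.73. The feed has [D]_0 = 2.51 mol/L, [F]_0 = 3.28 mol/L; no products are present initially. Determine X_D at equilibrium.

X = 0.687

Let X = conversion of D; extent ξ = 2.51·X mol/L.
Concentrations: [D] = 2.51 − 2.51X; [F] = 3.28 − 2.51X; [G] = 5.02X.
Kc = [G]^2 / ([D] [F]).
Setting equal to 9.73 and solving for X on (0,1) gives X = 0.687.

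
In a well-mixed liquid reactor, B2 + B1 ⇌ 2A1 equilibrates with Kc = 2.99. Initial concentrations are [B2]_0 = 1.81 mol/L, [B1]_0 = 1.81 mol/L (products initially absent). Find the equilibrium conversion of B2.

X = 0.464

Let X = conversion of B2; extent ξ = 1.81·X mol/L.
Concentrations: [B2] = 1.81 − 1.81X; [B1] = 1.81 − 1.81X; [A1] = 3.62X.
Kc = [A1]^2 / ([B2] [B1]).
Equating to 2.99: the physical root is X = 0.464.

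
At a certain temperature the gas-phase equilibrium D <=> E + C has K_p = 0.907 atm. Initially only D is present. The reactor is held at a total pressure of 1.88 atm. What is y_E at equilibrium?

y_E = 0.363

Take 1 mol D as basis and let X be its fractional conversion, so ξ = X.
At extent ξ: n_D = 1 − X; n_E = X; n_C = X.
Summing: n_T = 1 + X.
With p_i = (n_i/n_T)P, K_p = p_E p_C / (p_D).
Equating to 0.907 atm and solving on 0 < X < 1: X = 0.570.
Then n_E = 0.57, n_T = 1.57, so y_E = 0.363.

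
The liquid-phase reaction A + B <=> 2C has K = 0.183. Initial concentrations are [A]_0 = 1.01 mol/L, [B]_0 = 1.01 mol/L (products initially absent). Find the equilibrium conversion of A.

Let X = conversion of A; extent ξ = 1.01·X mol/L.
Concentrations: [A] = 1.01 − 1.01X; [B] = 1.01 − 1.01X; [C] = 2.02X.
K = [C]^2 / ([A] [B]).
Solving K = 0.183 for X ∈ (0,1): X = 0.176.

X = 0.176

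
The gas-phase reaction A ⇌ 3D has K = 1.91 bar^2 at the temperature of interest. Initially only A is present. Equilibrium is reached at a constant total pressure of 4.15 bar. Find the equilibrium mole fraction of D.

Take 1 mol A as basis and let X be its fractional conversion, so ξ = X.
Species balance: n_A = 1 − X; n_D = 3X.
Summing: n_T = 1 + 2X.
With p_i = (n_i/n_T)P, K = p_D^3 / (p_A).
Equating to 1.91 bar^2 and solving on 0 < X < 1: X = 0.184.
Then n_D = 0.553, n_T = 1.37, so y_D = 0.404.

y_D = 0.404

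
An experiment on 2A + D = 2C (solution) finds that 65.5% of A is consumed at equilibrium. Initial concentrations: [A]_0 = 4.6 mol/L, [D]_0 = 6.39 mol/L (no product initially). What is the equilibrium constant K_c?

K_c = 0.738 L/mol

Let X = conversion of A.
Concentrations: [A] = 4.6 − 4.6X; [D] = 6.39 − 2.3X; [C] = 4.6X.
At X = 0.655: [A] = 1.59, [D] = 4.88, [C] = 3.01.
K_c = [C]^2 / ([A]^2 [D]) = 0.738 L/mol.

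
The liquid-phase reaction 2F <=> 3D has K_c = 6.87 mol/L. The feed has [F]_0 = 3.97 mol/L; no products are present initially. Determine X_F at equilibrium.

X = 0.503

Let X = conversion of F; extent ξ = 3.97X/2 mol/L.
Concentrations: [F] = 3.97 − 3.97X; [D] = 5.96X.
K_c = [D]^3 / ([F]^2).
Equating to 6.87 mol/L: the physical root is X = 0.503.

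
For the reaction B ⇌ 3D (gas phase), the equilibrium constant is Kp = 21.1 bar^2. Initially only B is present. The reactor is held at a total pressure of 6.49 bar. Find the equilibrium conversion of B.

X = 0.324

Let X = conversion of B (basis 1 mol B); extent of reaction ξ = X.
Mole table: n_B = 1 − X; n_D = 3X.
n_T = Σnᵢ = 1 + 2X.
Mole fractions y_i = n_i/n_T; Kp = p_D^3 / (p_B) with p_i = y_i·P.
Substituting and setting equal to 21.1 bar^2 gives a polynomial in X; the root in (0,1) is X = 0.324.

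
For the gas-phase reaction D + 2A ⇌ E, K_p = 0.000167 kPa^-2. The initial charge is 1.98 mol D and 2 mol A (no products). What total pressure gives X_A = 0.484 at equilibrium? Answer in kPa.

P = 128 kPa

Take 2 mol A as basis and let X be its fractional conversion, so ξ = X.
Moles: n_D = 1.98 − X; n_A = 2 − 2X; n_E = X.
n_T = Σnᵢ = 3.98 − 2X.
K_p = p_E / (p_D p_A^2) with p_i = (n_i/n_T)·P.
At X = 0.484: the mole-fraction product g(X) = Π y_i^ν_i = 2.756. Since K_p = g(X)·P^{-2}, P = (g/K_p)^(1/2) = (2.756/0.000167)^(1/2) = 128 kPa.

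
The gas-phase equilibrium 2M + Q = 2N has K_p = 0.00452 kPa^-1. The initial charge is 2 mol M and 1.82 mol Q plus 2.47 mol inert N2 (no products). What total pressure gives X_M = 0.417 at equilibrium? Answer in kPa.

Basis: 2 mol M initially; let X = conversion of M. Extent ξ = X.
Species balance: n_M = 2 − 2X; n_Q = 1.82 − X; n_N = 2X; n_I = 2.47 (inert).
Total moles n_T = 6.29 − X.
K_p = p_N^2 / (p_M^2 p_Q) with p_i = (n_i/n_T)·P.
At X = 0.417: the mole-fraction product g(X) = Π y_i^ν_i = 2.142. Since K_p = g(X)·P^{-1}, P = (g/K_p)^(1/1) = (2.142/0.00452)^(1/1) = 474 kPa.

P = 474 kPa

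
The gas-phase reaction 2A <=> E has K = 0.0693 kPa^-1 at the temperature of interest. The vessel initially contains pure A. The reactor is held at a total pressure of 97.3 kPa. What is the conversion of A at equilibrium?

X = 0.811

Basis: 1 mol A initially; let X = conversion of A. Extent ξ = 0.5X.
At extent ξ: n_A = 1 − X; n_E = 0.5X.
Summing: n_T = 1 − 0.5X.
With p_i = (n_i/n_T)P, K = p_E / (p_A^2).
Substituting and setting equal to 0.0693 kPa^-1 gives a polynomial in X; the root in (0,1) is X = 0.811.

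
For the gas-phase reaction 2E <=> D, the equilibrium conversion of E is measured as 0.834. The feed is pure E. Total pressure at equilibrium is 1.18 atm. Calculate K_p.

Take 1 mol E as basis and let X be its fractional conversion, so ξ = 0.5X.
At extent ξ: n_E = 1 − X; n_D = 0.5X.
Summing: n_T = 1 − 0.5X.
At X = 0.834: n_E = 0.166, n_D = 0.417, n_T = 0.583.
p_i = (n_i/n_T)·P. K_p = p_D / (p_E^2) = 7.48 atm^-1.

K_p = 7.48 atm^-1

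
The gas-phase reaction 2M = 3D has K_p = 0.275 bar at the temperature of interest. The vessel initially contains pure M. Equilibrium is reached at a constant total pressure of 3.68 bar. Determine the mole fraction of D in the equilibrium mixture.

Let X = conversion of M (basis 1 mol M); extent of reaction ξ = 0.5X.
Mole table: n_M = 1 − X; n_D = 1.5X.
Summing: n_T = 1 + 0.5X.
Mole fractions y_i = n_i/n_T; K_p = p_D^3 / (p_M^2) with p_i = y_i·P.
Substituting and setting equal to 0.275 bar gives a polynomial in X; the root in (0,1) is X = 0.242.
Then n_D = 0.364, n_T = 1.12, so y_D = 0.324.

y_D = 0.324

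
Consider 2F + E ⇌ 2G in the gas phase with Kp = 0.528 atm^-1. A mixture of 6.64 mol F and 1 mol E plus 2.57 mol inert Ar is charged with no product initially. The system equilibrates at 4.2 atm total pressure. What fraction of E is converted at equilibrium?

X = 0.697

Basis: 1 mol E initially; let X = conversion of E. Extent ξ = X.
Moles: n_F = 6.64 − 2X; n_E = 1 − X; n_G = 2X; n_I = 2.57 (inert).
n_T = Σnᵢ = 10.2 − X.
Mole fractions y_i = n_i/n_T; Kp = p_G^2 / (p_F^2 p_E) with p_i = y_i·P.
This yields a degree-3 equation in X; solving on (0,1), X = 0.697.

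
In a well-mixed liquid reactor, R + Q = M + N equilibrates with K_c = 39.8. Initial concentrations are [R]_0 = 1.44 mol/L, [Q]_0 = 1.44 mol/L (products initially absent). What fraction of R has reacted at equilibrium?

X = 0.863

Let X = conversion of R; extent ξ = 1.44·X mol/L.
Concentrations: [R] = 1.44 − 1.44X; [Q] = 1.44 − 1.44X; [M] = 1.44X; [N] = 1.44X.
K_c = [M] [N] / ([R] [Q]).
Setting equal to 39.8 and solving for X on (0,1) gives X = 0.863.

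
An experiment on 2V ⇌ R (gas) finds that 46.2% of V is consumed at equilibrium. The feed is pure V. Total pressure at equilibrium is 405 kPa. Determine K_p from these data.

Take 1 mol V as basis and let X be its fractional conversion, so ξ = 0.5X.
Moles: n_V = 1 − X; n_R = 0.5X.
Total moles n_T = 1 − 0.5X.
At X = 0.462: n_V = 0.538, n_R = 0.231, n_T = 0.769.
p_i = (n_i/n_T)·P. K_p = p_R / (p_V^2) = 0.00152 kPa^-1.

K_p = 0.00152 kPa^-1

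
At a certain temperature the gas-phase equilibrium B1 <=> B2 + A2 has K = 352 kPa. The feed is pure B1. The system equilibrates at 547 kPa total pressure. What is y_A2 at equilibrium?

y_A2 = 0.385

Let X = conversion of B1 (basis 1 mol B1); extent of reaction ξ = X.
Moles: n_B1 = 1 − X; n_B2 = X; n_A2 = X.
Total moles n_T = 1 + X.
Mole fractions y_i = n_i/n_T; K = p_B2 p_A2 / (p_B1) with p_i = y_i·P.
Equating to 352 kPa and solving on 0 < X < 1: X = 0.626.
Then n_A2 = 0.626, n_T = 1.63, so y_A2 = 0.385.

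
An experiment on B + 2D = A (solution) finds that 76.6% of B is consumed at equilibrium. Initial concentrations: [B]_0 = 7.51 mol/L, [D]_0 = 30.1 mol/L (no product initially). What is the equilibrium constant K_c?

K_c = 0.00947 (mol/L)^-2

Let X = conversion of B.
Concentrations: [B] = 7.51 − 7.51X; [D] = 30.1 − 15X; [A] = 7.51X.
At X = 0.766: [B] = 1.76, [D] = 18.6, [A] = 5.75.
K_c = [A] / ([B] [D]^2) = 0.00947 (mol/L)^-2.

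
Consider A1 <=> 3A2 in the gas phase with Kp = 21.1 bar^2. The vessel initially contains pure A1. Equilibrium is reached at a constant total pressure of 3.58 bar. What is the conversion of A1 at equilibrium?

Let X = conversion of A1 (basis 1 mol A1); extent of reaction ξ = X.
At extent ξ: n_A1 = 1 − X; n_A2 = 3X.
Total moles n_T = 1 + 2X.
With p_i = (n_i/n_T)P, Kp = p_A2^3 / (p_A1).
Substituting and setting equal to 21.1 bar^2 gives a polynomial in X; the root in (0,1) is X = 0.496.

X = 0.496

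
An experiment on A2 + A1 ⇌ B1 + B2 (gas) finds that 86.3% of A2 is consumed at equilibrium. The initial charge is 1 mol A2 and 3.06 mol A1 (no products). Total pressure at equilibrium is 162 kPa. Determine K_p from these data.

K_p = 2.47

Take 1 mol A2 as basis and let X be its fractional conversion, so ξ = X.
Species balance: n_A2 = 1 − X; n_A1 = 3.06 − X; n_B1 = X; n_B2 = X.
Since Δν = 0, n_T = 4.06 throughout.
At X = 0.863: n_A2 = 0.137, n_A1 = 2.2, n_B1 = 0.863, n_B2 = 0.863, n_T = 4.06.
p_i = (n_i/n_T)·P. K_p = p_B1 p_B2 / (p_A2 p_A1) = 2.47.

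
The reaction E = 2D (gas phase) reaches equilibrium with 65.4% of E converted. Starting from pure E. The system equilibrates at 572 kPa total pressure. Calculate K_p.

K_p = 1.71e+03 kPa

Let X = conversion of E (basis 1 mol E); extent of reaction ξ = X.
At extent ξ: n_E = 1 − X; n_D = 2X.
Total moles n_T = 1 + X.
At X = 0.654: n_E = 0.346, n_D = 1.31, n_T = 1.65.
p_i = (n_i/n_T)·P. K_p = p_D^2 / (p_E) = 1.71e+03 kPa.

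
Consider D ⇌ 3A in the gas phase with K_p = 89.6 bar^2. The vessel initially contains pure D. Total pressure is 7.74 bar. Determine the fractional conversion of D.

X = 0.480

Let X = conversion of D (basis 1 mol D); extent of reaction ξ = X.
Mole table: n_D = 1 − X; n_A = 3X.
n_T = Σnᵢ = 1 + 2X.
With p_i = (n_i/n_T)P, K_p = p_A^3 / (p_D).
This yields a degree-3 equation in X; solving on (0,1), X = 0.480.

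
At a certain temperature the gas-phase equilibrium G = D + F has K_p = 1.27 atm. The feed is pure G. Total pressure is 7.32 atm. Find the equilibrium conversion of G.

X = 0.385

Let X = conversion of G (basis 1 mol G); extent of reaction ξ = X.
Mole table: n_G = 1 − X; n_D = X; n_F = X.
Total moles n_T = 1 + X.
Mole fractions y_i = n_i/n_T; K_p = p_D p_F / (p_G) with p_i = y_i·P.
This yields a degree-2 equation in X; solving on (0,1), X = 0.385.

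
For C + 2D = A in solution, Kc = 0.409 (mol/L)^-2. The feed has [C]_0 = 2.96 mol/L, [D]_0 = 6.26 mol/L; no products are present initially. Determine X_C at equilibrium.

Let X = conversion of C; extent ξ = 2.96·X mol/L.
Concentrations: [C] = 2.96 − 2.96X; [D] = 6.26 − 5.92X; [A] = 2.96X.
Kc = [A] / ([C] [D]^2).
This equals 0.409 at X = 0.676 (the root in 0 < X < 1).

X = 0.676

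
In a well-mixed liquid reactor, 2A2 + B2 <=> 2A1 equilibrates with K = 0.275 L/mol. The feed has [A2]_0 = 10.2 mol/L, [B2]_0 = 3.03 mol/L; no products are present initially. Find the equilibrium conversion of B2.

X = 0.611

Let X = conversion of B2; extent ξ = 3.03·X mol/L.
Concentrations: [A2] = 10.2 − 6.06X; [B2] = 3.03 − 3.03X; [A1] = 6.06X.
K = [A1]^2 / ([A2]^2 [B2]).
Solving K = 0.275 for X ∈ (0,1): X = 0.611.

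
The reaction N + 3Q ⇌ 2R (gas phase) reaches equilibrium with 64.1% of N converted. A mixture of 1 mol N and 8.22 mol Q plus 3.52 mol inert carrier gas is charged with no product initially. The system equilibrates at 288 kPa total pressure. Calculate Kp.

Kp = 2.9e-05 kPa^-2

Basis: 1 mol N initially; let X = conversion of N. Extent ξ = X.
Mole table: n_N = 1 − X; n_Q = 8.22 − 3X; n_R = 2X; n_I = 3.52 (inert).
Total moles n_T = 12.7 − 2X.
At X = 0.641: n_N = 0.359, n_Q = 6.3, n_R = 1.28, n_T = 11.5.
p_i = (n_i/n_T)·P. Kp = p_R^2 / (p_N p_Q^3) = 2.9e-05 kPa^-2.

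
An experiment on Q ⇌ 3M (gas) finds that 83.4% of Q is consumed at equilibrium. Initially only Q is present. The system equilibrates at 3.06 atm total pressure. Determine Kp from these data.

Basis: 1 mol Q initially; let X = conversion of Q. Extent ξ = X.
Moles: n_Q = 1 − X; n_M = 3X.
Summing: n_T = 1 + 2X.
At X = 0.834: n_Q = 0.166, n_M = 2.5, n_T = 2.67.
p_i = (n_i/n_T)·P. Kp = p_M^3 / (p_Q) = 124 atm^2.

Kp = 124 atm^2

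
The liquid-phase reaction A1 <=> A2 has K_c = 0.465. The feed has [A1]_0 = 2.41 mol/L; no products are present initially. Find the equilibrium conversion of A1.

X = 0.317

Let X = conversion of A1; extent ξ = 2.41·X mol/L.
Concentrations: [A1] = 2.41 − 2.41X; [A2] = 2.41X.
K_c = [A2] / ([A1]).
Setting equal to 0.465 and solving for X on (0,1) gives X = 0.317.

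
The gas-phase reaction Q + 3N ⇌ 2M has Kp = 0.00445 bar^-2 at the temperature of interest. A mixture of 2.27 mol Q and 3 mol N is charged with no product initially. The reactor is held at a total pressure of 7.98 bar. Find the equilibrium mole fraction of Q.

y_Q = 0.423

Take 3 mol N as basis and let X be its fractional conversion, so ξ = X.
Species balance: n_Q = 2.27 − X; n_N = 3 − 3X; n_M = 2X.
n_T = Σnᵢ = 5.27 − 2X.
Mole fractions y_i = n_i/n_T; Kp = p_M^2 / (p_Q p_N^3) with p_i = y_i·P.
Equating to 0.00445 bar^-2 and solving on 0 < X < 1: X = 0.262.
Then n_Q = 2.01, n_T = 4.75, so y_Q = 0.423.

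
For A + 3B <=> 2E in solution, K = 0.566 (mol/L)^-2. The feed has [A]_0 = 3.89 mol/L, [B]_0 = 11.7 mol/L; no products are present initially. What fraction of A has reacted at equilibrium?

X = 0.699

Let X = conversion of A; extent ξ = 3.89·X mol/L.
Concentrations: [A] = 3.89 − 3.89X; [B] = 11.7 − 11.7X; [E] = 7.78X.
K = [E]^2 / ([A] [B]^3).
This equals 0.566 at X = 0.699 (the root in 0 < X < 1).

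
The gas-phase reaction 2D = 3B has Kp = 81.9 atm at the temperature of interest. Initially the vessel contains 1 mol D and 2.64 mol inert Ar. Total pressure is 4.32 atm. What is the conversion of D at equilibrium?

Let X = conversion of D (basis 1 mol D); extent of reaction ξ = 0.5X.
Moles: n_D = 1 − X; n_B = 1.5X; n_I = 2.64 (inert).
n_T = Σnᵢ = 3.64 + 0.5X.
y_i = n_i/n_T, p_i = y_i·P. Kp = p_B^3 / (p_D^2).
Equating to 81.9 atm and solving on 0 < X < 1: X = 0.839.

X = 0.839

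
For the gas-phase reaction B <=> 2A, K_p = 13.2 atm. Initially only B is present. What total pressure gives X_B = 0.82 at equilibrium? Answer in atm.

Basis: 1 mol B initially; let X = conversion of B. Extent ξ = X.
Species balance: n_B = 1 − X; n_A = 2X.
Total moles n_T = 1 + X.
K_p = p_A^2 / (p_B) with p_i = (n_i/n_T)·P.
At X = 0.82: the mole-fraction product g(X) = Π y_i^ν_i = 8.21. Since K_p = g(X)·P^{1}, P = (K_p/g)^(1/1) = (13.2/8.21)^(1/1) = 1.61 atm.

P = 1.61 atm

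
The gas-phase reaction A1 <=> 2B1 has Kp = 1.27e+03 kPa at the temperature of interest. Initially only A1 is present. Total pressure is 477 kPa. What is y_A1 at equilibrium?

y_A1 = 0.225

Basis: 1 mol A1 initially; let X = conversion of A1. Extent ξ = X.
At extent ξ: n_A1 = 1 − X; n_B1 = 2X.
Total moles n_T = 1 + X.
Mole fractions y_i = n_i/n_T; Kp = p_B1^2 / (p_A1) with p_i = y_i·P.
Equating to 1.27e+03 kPa and solving on 0 < X < 1: X = 0.632.
Then n_A1 = 0.368, n_T = 1.63, so y_A1 = 0.225.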